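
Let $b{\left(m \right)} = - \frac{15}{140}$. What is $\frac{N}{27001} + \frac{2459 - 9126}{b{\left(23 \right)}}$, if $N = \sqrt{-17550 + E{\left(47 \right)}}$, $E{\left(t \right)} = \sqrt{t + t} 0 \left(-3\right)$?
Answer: $\frac{186676}{3} + \frac{15 i \sqrt{78}}{27001} \approx 62225.0 + 0.0049063 i$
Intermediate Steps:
$E{\left(t \right)} = 0$ ($E{\left(t \right)} = \sqrt{2 t} 0 \left(-3\right) = \sqrt{2} \sqrt{t} 0 \left(-3\right) = 0 \left(-3\right) = 0$)
$b{\left(m \right)} = - \frac{3}{28}$ ($b{\left(m \right)} = \left(-15\right) \frac{1}{140} = - \frac{3}{28}$)
$N = 15 i \sqrt{78}$ ($N = \sqrt{-17550 + 0} = \sqrt{-17550} = 15 i \sqrt{78} \approx 132.48 i$)
$\frac{N}{27001} + \frac{2459 - 9126}{b{\left(23 \right)}} = \frac{15 i \sqrt{78}}{27001} + \frac{2459 - 9126}{- \frac{3}{28}} = 15 i \sqrt{78} \cdot \frac{1}{27001} + \left(2459 - 9126\right) \left(- \frac{28}{3}\right) = \frac{15 i \sqrt{78}}{27001} - - \frac{186676}{3} = \frac{15 i \sqrt{78}}{27001} + \frac{186676}{3} = \frac{186676}{3} + \frac{15 i \sqrt{78}}{27001}$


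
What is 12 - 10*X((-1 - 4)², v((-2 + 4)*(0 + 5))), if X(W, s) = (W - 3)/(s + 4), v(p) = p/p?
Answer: -32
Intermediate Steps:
v(p) = 1
X(W, s) = (-3 + W)/(4 + s)
12 - 10*X((-1 - 4)², v((-2 + 4)*(0 + 5))) = 12 - 10*(-3 + (-1 - 4)²)/(4 + 1) = 12 - 10*(-3 + (-5)²)/5 = 12 - 2*(-3 + 25) = 12 - 2*22 = 12 - 10*22/5 = 12 - 44 = -32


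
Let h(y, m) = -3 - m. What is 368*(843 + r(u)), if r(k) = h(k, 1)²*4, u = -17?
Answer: 333776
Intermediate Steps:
r(k) = 64 (r(k) = (-3 - 1*1)²*4 = (-3 - 1)²*4 = (-4)²*4 = 16*4 = 64)
368*(843 + r(u)) = 368*(843 + 64) = 368*907 = 333776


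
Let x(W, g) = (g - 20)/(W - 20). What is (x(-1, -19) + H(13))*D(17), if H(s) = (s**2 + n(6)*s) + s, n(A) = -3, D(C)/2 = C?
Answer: 34476/7 ≈ 4925.1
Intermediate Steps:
D(C) = 2*C
H(s) = s**2 - 2*s (H(s) = (s**2 - 3*s) + s = s**2 - 2*s)
x(W, g) = (-20 + g)/(-20 + W)
(x(-1, -19) + H(13))*D(17) = ((-20 - 19)/(-20 - 1) + 13*(-2 + 13))*(2*17) = (-39/(-21) + 13*11)*34 = (-1/21*(-39) + 143)*34 = (13/7 + 143)*34 = (1014/7)*34 = 34476/7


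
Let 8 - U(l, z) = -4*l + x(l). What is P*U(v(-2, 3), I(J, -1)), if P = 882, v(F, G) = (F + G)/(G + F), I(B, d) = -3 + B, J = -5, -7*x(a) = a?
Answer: 10710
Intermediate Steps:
x(a) = -a/7
v(F, G) = 1 (v(F, G) = (F + G)/(F + G) = 1)
U(l, z) = 8 + 29*l/7 (U(l, z) = 8 - (-4*l - l/7) = 8 - (-29)*l/7 = 8 + 29*l/7)
P*U(v(-2, 3), I(J, -1)) = 882*(8 + (29/7)*1) = 882*(8 + 29/7) = 882*(85/7) = 10710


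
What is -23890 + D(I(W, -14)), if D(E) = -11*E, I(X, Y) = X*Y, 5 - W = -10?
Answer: -21580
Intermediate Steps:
W = 15 (W = 5 - 1*(-10) = 5 + 10 = 15)
-23890 + D(I(W, -14)) = -23890 - 165*(-14) = -23890 - 11*(-210) = -23890 + 2310 = -21580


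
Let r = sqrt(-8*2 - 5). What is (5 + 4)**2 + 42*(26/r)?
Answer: 81 - 52*I*sqrt(21) ≈ 81.0 - 238.29*I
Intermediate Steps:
r = I*sqrt(21) (r = sqrt(-16 - 5) = sqrt(-21) = I*sqrt(21) ≈ 4.5826*I)
(5 + 4)**2 + 42*(26/r) = (5 + 4)**2 + 42*(26/((I*sqrt(21)))) = 9**2 + 42*(26*(-I*sqrt(21)/21)) = 81 + 42*(-26*I*sqrt(21)/21) = 81 - 52*I*sqrt(21)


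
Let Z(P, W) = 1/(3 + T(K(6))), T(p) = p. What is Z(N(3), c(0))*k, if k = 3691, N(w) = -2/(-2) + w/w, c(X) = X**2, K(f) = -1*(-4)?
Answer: 3691/7 ≈ 527.29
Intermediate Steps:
K(f) = 4
N(w) = 2 (N(w) = -2*(-1/2) + 1 = 1 + 1 = 2)
Z(P, W) = 1/7 (Z(P, W) = 1/(3 + 4) = 1/7)
Z(N(3), c(0))*k = (1/7)*3691 = 3691/7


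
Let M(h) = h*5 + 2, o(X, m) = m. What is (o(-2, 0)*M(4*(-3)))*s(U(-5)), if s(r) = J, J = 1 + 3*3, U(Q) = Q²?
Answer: 0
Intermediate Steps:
M(h) = 2 + 5*h (M(h) = 5*h + 2 = 2 + 5*h)
J = 10 (J = 1 + 9 = 10)
s(r) = 10
(o(-2, 0)*M(4*(-3)))*s(U(-5)) = (0*(2 + 5*(4*(-3))))*10 = (0*(2 + 5*(-12)))*10 = (0*(2 - 60))*10 = (0*(-58))*10 = 0*10 = 0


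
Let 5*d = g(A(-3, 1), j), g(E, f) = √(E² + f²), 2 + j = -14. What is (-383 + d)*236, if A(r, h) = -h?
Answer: -90388 + 236*√257/5 ≈ -89631.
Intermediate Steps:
j = -16 (j = -2 - 14 = -16)
d = √257/5 (d = √((-1*1)² + (-16)²)/5 = √((-1)² + 256)/5 = √(1 + 256)/5 = √257/5 ≈ 3.2062)
(-383 + d)*236 = (-383 + √257/5)*236 = -90388 + 236*√257/5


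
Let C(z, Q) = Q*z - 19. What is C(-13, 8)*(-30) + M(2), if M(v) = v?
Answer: 3692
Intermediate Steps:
C(z, Q) = -19 + Q*z
C(-13, 8)*(-30) + M(2) = (-19 + 8*(-13))*(-30) + 2 = (-19 - 104)*(-30) + 2 = -123*(-30) + 2 = 3690 + 2 = 3692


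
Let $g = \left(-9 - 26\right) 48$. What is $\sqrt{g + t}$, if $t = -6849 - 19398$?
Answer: $3 i \sqrt{3103} \approx 167.11 i$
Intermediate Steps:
$t = -26247$ ($t = -6849 - 19398 = -26247$)
$g = -1680$ ($g = \left(-35\right) 48 = -1680$)
$\sqrt{g + t} = \sqrt{-1680 - 26247} = \sqrt{-27927} = 3 i \sqrt{3103}$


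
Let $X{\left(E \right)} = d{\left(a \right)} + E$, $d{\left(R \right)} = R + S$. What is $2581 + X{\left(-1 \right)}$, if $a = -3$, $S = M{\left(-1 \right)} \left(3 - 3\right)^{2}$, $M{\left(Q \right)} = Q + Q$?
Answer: $2577$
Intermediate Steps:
$M{\left(Q \right)} = 2 Q$
$S = 0$ ($S = 2 \left(-1\right) \left(3 - 3\right)^{2} = - 2 \cdot 0^{2} = \left(-2\right) 0 = 0$)
$d{\left(R \right)} = R$ ($d{\left(R \right)} = R + 0 = R$)
$X{\left(E \right)} = -3 + E$
$2581 + X{\left(-1 \right)} = 2581 - 4 = 2577$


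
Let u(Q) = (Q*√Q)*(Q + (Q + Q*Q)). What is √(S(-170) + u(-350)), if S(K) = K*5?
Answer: 5*√(-34 - 8526000*I*√14) ≈ 19969.0 - 19969.0*I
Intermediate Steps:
S(K) = 5*K
u(Q) = Q^(3/2)*(Q² + 2*Q) (u(Q) = Q^(3/2)*(Q + (Q + Q²)) = Q^(3/2)*(Q² + 2*Q))
√(S(-170) + u(-350)) = √(5*(-170) + (-350)^(5/2)*(2 - 350)) = √(-850 + (612500*I*√14)*(-348)) = √(-850 - 213150000*I*√14)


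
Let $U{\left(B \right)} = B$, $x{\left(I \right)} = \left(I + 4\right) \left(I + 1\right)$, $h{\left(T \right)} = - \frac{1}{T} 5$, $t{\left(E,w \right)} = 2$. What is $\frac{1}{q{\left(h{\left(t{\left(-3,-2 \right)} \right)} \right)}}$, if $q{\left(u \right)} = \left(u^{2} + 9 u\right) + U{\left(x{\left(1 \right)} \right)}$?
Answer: $- \frac{4}{25} \approx -0.16$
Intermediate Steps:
$h{\left(T \right)} = - \frac{5}{T}$
$x{\left(I \right)} = \left(1 + I\right) \left(4 + I\right)$ ($x{\left(I \right)} = \left(4 + I\right) \left(1 + I\right) = \left(1 + I\right) \left(4 + I\right)$)
$q{\left(u \right)} = 10 + u^{2} + 9 u$ ($q{\left(u \right)} = \left(u^{2} + 9 u\right) + \left(4 + 1^{2} + 5 \cdot 1\right) = \left(u^{2} + 9 u\right) + \left(4 + 1 + 5\right) = \left(u^{2} + 9 u\right) + 10 = 10 + u^{2} + 9 u$)
$\frac{1}{q{\left(h{\left(t{\left(-3,-2 \right)} \right)} \right)}} = \frac{1}{10 + \left(- \frac{5}{2}\right)^{2} + 9 \left(- \frac{5}{2}\right)} = \frac{1}{10 + \frac{25}{4} - \frac{45}{2}} = \frac{1}{- \frac{25}{4}} = - \frac{4}{25}$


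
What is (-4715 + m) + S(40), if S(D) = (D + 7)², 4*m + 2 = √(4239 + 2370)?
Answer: -5013/2 + √6609/4 ≈ -2486.2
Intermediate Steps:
m = -½ + √6609/4 (m = -½ + √(4239 + 2370)/4 = -½ + √6609/4 ≈ 19.824)
S(D) = (7 + D)²
(-4715 + m) + S(40) = (-4715 + (-½ + √6609/4)) + (7 + 40)² = (-9431/2 + √6609/4) + 47² = (-9431/2 + √6609/4) + 2209 = -5013/2 + √6609/4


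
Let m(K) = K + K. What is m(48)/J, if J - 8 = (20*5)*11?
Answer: 24/277 ≈ 0.086643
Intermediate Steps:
m(K) = 2*K
J = 1108 (J = 8 + (20*5)*11 = 8 + 100*11 = 8 + 1100 = 1108)
m(48)/J = (2*48)/1108 = 96*(1/1108) = 24/277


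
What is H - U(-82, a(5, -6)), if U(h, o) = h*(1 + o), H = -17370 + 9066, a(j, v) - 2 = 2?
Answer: -7894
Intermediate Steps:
a(j, v) = 4 (a(j, v) = 2 + 2 = 4)
H = -8304
H - U(-82, a(5, -6)) = -8304 - (-82)*(1 + 4) = -8304 - (-82)*5 = -8304 - 1*(-410) = -8304 + 410 = -7894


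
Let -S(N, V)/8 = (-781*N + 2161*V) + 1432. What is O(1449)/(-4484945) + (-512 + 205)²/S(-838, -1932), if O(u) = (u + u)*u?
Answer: -117798003416167/126265266537520 ≈ -0.93294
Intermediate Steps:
O(u) = 2*u² (O(u) = (2*u)*u = 2*u²)
S(N, V) = -11456 - 17288*V + 6248*N (S(N, V) = -8*((-781*N + 2161*V) + 1432) = -8*(1432 - 781*N + 2161*V) = -11456 - 17288*V + 6248*N)
O(1449)/(-4484945) + (-512 + 205)²/S(-838, -1932) = (2*1449²)/(-4484945) + (-512 + 205)²/(-11456 - 17288*(-1932) + 6248*(-838)) = (2*2099601)*(-1/4484945) + (-307)²/(-11456 + 33400416 - 5235824) = 4199202*(-1/4484945) + 94249/28153136 = -4199202/4484945 + 94249*(1/28153136) = -4199202/4484945 + 94249/28153136 = -117798003416167/126265266537520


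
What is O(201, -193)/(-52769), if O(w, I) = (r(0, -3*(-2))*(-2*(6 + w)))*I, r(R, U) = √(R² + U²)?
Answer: -479412/52769 ≈ -9.0851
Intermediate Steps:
O(w, I) = I*(-72 - 12*w) (O(w, I) = (√(0² + (-3*(-2))²)*(-2*(6 + w)))*I = (√(0 + 6²)*(-12 - 2*w))*I = (√(0 + 36)*(-12 - 2*w))*I = (√36*(-12 - 2*w))*I = (6*(-12 - 2*w))*I = (-72 - 12*w)*I = I*(-72 - 12*w))
O(201, -193)/(-52769) = -12*(-193)*(6 + 201)/(-52769) = -12*(-193)*207*(-1/52769) = 479412*(-1/52769) = -479412/52769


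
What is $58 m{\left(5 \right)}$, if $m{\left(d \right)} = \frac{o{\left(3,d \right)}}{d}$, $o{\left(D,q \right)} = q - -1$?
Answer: $\frac{348}{5} \approx 69.6$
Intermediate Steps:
$o{\left(D,q \right)} = 1 + q$ ($o{\left(D,q \right)} = q + 1 = 1 + q$)
$m{\left(d \right)} = \frac{1 + d}{d}$
$58 m{\left(5 \right)} = 58 \frac{1 + 5}{5} = 58 \cdot \frac{1}{5} \cdot 6 = 58 \cdot \frac{6}{5} = \frac{348}{5}$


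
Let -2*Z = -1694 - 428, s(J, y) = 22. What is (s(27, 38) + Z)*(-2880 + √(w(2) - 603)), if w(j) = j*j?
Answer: -3119040 + 1083*I*√599 ≈ -3.119e+6 + 26506.0*I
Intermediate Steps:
w(j) = j²
Z = 1061 (Z = -(-1694 - 428)/2 = -½*(-2122) = 1061)
(s(27, 38) + Z)*(-2880 + √(w(2) - 603)) = (22 + 1061)*(-2880 + √(2² - 603)) = 1083*(-2880 + √(4 - 603)) = 1083*(-2880 + √(-599)) = 1083*(-2880 + I*√599) = -3119040 + 1083*I*√599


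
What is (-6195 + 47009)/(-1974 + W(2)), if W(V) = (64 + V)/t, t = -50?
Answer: -1020350/49383 ≈ -20.662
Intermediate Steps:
W(V) = -32/25 - V/50 (W(V) = (64 + V)/(-50) = (64 + V)*(-1/50) = -32/25 - V/50)
(-6195 + 47009)/(-1974 + W(2)) = (-6195 + 47009)/(-1974 + (-32/25 - 1/50*2)) = 40814/(-1974 + (-32/25 - 1/25)) = 40814/(-1974 - 33/25) = 40814/(-49383/25) = 40814*(-25/49383) = -1020350/49383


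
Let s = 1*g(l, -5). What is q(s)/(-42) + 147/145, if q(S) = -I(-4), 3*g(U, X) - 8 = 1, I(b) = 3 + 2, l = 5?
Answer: 6899/6090 ≈ 1.1328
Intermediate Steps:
I(b) = 5
g(U, X) = 3 (g(U, X) = 8/3 + (⅓)*1 = 8/3 + ⅓ = 3)
s = 3 (s = 1*3 = 3)
q(S) = -5 (q(S) = -1*5 = -5)
q(s)/(-42) + 147/145 = -5/(-42) + 147/145 = -5*(-1/42) + 147*(1/145) = 5/42 + 147/145 = 6899/6090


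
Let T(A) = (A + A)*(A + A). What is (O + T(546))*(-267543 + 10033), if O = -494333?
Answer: -179775713810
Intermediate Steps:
T(A) = 4*A² (T(A) = (2*A)*(2*A) = 4*A²)
(O + T(546))*(-267543 + 10033) = (-494333 + 4*546²)*(-267543 + 10033) = (-494333 + 4*298116)*(-257510) = (-494333 + 1192464)*(-257510) = 698131*(-257510) = -179775713810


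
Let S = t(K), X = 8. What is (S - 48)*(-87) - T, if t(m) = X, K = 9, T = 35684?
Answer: -32204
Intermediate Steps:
t(m) = 8
S = 8
(S - 48)*(-87) - T = (8 - 48)*(-87) - 1*35684 = -40*(-87) - 35684 = 3480 - 35684 = -32204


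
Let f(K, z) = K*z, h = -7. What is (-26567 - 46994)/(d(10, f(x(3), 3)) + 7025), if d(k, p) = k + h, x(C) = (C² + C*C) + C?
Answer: -73561/7028 ≈ -10.467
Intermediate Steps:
x(C) = C + 2*C² (x(C) = (C² + C²) + C = 2*C² + C = C + 2*C²)
d(k, p) = -7 + k (d(k, p) = k - 7 = -7 + k)
(-26567 - 46994)/(d(10, f(x(3), 3)) + 7025) = (-26567 - 46994)/((-7 + 10) + 7025) = -73561/(3 + 7025) = -73561/7028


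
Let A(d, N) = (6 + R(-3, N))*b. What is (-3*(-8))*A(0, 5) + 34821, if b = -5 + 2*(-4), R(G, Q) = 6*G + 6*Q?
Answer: 29205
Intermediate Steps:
b = -13 (b = -5 - 8 = -13)
A(d, N) = 156 - 78*N (A(d, N) = (6 + (6*(-3) + 6*N))*(-13) = (6 + (-18 + 6*N))*(-13) = (-12 + 6*N)*(-13) = 156 - 78*N)
(-3*(-8))*A(0, 5) + 34821 = (-3*(-8))*(156 - 78*5) + 34821 = 24*(156 - 390) + 34821 = 24*(-234) + 34821 = -5616 + 34821 = 29205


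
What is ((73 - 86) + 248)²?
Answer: 55225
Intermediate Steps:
((73 - 86) + 248)² = (-13 + 248)² = 235² = 55225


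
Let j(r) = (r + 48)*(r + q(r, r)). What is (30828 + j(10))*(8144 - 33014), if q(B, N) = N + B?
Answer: -809966160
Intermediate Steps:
q(B, N) = B + N
j(r) = 3*r*(48 + r) (j(r) = (r + 48)*(r + (r + r)) = (48 + r)*(r + 2*r) = (48 + r)*(3*r) = 3*r*(48 + r))
(30828 + j(10))*(8144 - 33014) = (30828 + 3*10*(48 + 10))*(8144 - 33014) = (30828 + 3*10*58)*(-24870) = (30828 + 1740)*(-24870) = 32568*(-24870) = -809966160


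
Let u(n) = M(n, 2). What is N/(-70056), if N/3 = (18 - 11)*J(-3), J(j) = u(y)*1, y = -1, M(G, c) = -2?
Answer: 1/1668 ≈ 0.00059952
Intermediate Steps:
u(n) = -2
J(j) = -2 (J(j) = -2*1 = -2)
N = -42 (N = 3*((18 - 11)*(-2)) = 3*(7*(-2)) = 3*(-14) = -42)
N/(-70056) = -42/(-70056) = -42*(-1/70056) = 1/1668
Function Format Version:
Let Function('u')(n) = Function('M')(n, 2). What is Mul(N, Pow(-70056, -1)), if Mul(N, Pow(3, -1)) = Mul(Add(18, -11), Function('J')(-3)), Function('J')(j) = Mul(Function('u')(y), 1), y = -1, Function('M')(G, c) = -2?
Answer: Rational(1, 1668) ≈ 0.00059952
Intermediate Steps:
Function('u')(n) = -2
Function('J')(j) = -2 (Function('J')(j) = Mul(-2, 1) = -2)
N = -42 (N = Mul(3, Mul(Add(18, -11), -2)) = Mul(3, Mul(7, -2)) = Mul(3, -14) = -42)
Mul(N, Pow(-70056, -1)) = Mul(-42, Pow(-70056, -1)) = Mul(-42, Rational(-1, 70056)) = Rational(1, 1668)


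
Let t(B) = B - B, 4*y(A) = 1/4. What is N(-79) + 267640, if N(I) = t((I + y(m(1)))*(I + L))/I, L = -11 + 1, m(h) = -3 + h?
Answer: 267640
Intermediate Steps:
L = -10
y(A) = 1/16 (y(A) = (¼)/4 = (¼)*(¼) = 1/16)
t(B) = 0
N(I) = 0 (N(I) = 0/I = 0)
N(-79) + 267640 = 0 + 267640 = 267640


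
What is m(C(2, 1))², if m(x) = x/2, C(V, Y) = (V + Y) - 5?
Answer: 1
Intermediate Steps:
C(V, Y) = -5 + V + Y
m(x) = x/2 (m(x) = x*(½) = x/2)
m(C(2, 1))² = ((-5 + 2 + 1)/2)² = ((½)*(-2))² = (-1)² = 1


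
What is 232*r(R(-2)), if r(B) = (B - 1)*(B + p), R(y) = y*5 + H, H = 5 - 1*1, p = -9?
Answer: 24360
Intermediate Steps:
H = 4 (H = 5 - 1 = 4)
R(y) = 4 + 5*y (R(y) = y*5 + 4 = 5*y + 4 = 4 + 5*y)
r(B) = (-1 + B)*(-9 + B) (r(B) = (B - 1)*(B - 9) = (-1 + B)*(-9 + B))
232*r(R(-2)) = 232*(9 + (4 + 5*(-2))² - 10*(4 + 5*(-2))) = 232*(9 + (4 - 10)² - 10*(4 - 10)) = 232*(9 + (-6)² - 10*(-6)) = 232*(9 + 36 + 60) = 232*105 = 24360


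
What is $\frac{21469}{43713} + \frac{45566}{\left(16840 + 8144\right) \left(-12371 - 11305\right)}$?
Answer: $\frac{235136601347}{478836398448} \approx 0.49106$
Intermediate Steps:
$\frac{21469}{43713} + \frac{45566}{\left(16840 + 8144\right) \left(-12371 - 11305\right)} = 21469 \cdot \frac{1}{43713} + \frac{45566}{24984 \left(-23676\right)} = \frac{21469}{43713} + \frac{45566}{-591521184} = \frac{21469}{43713} + 45566 \left(- \frac{1}{591521184}\right) = \frac{21469}{43713} - \frac{22783}{295760592} = \frac{235136601347}{478836398448}$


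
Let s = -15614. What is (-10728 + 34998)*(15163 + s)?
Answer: -10945770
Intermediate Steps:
(-10728 + 34998)*(15163 + s) = (-10728 + 34998)*(15163 - 15614) = 24270*(-451) = -10945770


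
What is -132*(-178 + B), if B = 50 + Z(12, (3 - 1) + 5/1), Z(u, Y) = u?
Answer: 15312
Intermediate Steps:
B = 62 (B = 50 + 12 = 62)
-132*(-178 + B) = -132*(-178 + 62) = -132*(-116) = 15312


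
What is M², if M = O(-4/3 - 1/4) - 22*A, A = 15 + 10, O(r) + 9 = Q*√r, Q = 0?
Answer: 312481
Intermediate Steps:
O(r) = -9 (O(r) = -9 + 0*√r = -9 + 0 = -9)
A = 25
M = -559 (M = -9 - 22*25 = -9 - 550 = -559)
M² = (-559)² = 312481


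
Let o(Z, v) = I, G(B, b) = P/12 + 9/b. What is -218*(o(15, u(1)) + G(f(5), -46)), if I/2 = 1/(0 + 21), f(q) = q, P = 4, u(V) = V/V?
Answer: -8175/161 ≈ -50.776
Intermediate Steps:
u(V) = 1
G(B, b) = ⅓ + 9/b (G(B, b) = 4/12 + 9/b = 4*(1/12) + 9/b = ⅓ + 9/b)
I = 2/21 (I = 2/(0 + 21) = 2/21 ≈ 0.095238)
o(Z, v) = 2/21
-218*(o(15, u(1)) + G(f(5), -46)) = -218*(2/21 + (⅓)*(27 - 46)/(-46)) = -218*(2/21 + (⅓)*(-1/46)*(-19)) = -218*(2/21 + 19/138) = -218*75/322 = -8175/161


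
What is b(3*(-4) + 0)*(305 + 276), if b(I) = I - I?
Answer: 0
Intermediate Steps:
b(I) = 0
b(3*(-4) + 0)*(305 + 276) = 0*(305 + 276) = 0*581 = 0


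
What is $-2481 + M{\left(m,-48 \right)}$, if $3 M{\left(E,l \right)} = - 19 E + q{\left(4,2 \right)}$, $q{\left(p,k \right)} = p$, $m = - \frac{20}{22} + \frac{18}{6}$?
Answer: $- \frac{27422}{11} \approx -2492.9$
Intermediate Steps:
$m = \frac{23}{11}$ ($m = \left(-20\right) \frac{1}{22} + 18 \cdot \frac{1}{6} = - \frac{10}{11} + 3 = \frac{23}{11} \approx 2.0909$)
$M{\left(E,l \right)} = \frac{4}{3} - \frac{19 E}{3}$ ($M{\left(E,l \right)} = \frac{- 19 E + 4}{3} = \frac{4 - 19 E}{3} = \frac{4}{3} - \frac{19 E}{3}$)
$-2481 + M{\left(m,-48 \right)} = -2481 + \left(\frac{4}{3} - \frac{437}{33}\right) = -2481 - \frac{131}{11} = - \frac{27422}{11}$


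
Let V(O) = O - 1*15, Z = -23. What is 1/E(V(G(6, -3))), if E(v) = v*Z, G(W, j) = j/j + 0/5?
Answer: 1/322 ≈ 0.0031056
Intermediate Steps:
G(W, j) = 1 (G(W, j) = 1 + 0*(1/5) = 1 + 0 = 1)
V(O) = -15 + O (V(O) = O - 15 = -15 + O)
E(v) = -23*v (E(v) = v*(-23) = -23*v)
1/E(V(G(6, -3))) = 1/(-23*(-15 + 1)) = 1/(-23*(-14)) = 1/322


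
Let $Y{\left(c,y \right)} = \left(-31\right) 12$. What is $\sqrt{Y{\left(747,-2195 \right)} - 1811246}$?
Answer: $i \sqrt{1811618} \approx 1346.0 i$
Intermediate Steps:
$Y{\left(c,y \right)} = -372$
$\sqrt{Y{\left(747,-2195 \right)} - 1811246} = \sqrt{-372 - 1811246} = \sqrt{-1811618} = i \sqrt{1811618}$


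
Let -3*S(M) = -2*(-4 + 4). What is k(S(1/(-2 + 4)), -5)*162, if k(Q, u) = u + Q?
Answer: -810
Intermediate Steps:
S(M) = 0 (S(M) = -(-2)*(-4 + 4)/3 = -(-2)*0/3 = -1/3*0 = 0)
k(Q, u) = Q + u
k(S(1/(-2 + 4)), -5)*162 = (0 - 5)*162 = -5*162 = -810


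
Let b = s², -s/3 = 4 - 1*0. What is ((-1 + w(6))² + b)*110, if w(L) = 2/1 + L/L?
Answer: 16280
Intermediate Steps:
w(L) = 3 (w(L) = 2*1 + 1 = 2 + 1 = 3)
s = -12 (s = -3*(4 - 1*0) = -3*(4 + 0) = -3*4 = -12)
b = 144 (b = (-12)² = 144)
((-1 + w(6))² + b)*110 = ((-1 + 3)² + 144)*110 = (2² + 144)*110 = (4 + 144)*110 = 148*110 = 16280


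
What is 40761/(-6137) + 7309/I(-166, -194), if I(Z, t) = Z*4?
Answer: -71920637/4074968 ≈ -17.649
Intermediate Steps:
I(Z, t) = 4*Z
40761/(-6137) + 7309/I(-166, -194) = 40761/(-6137) + 7309/((4*(-166))) = 40761*(-1/6137) + 7309/(-664) = -40761/6137 + 7309*(-1/664) = -40761/6137 - 7309/664 = -71920637/4074968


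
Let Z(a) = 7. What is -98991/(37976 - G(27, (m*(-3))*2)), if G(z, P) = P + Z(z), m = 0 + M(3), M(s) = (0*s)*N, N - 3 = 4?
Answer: -98991/37969 ≈ -2.6072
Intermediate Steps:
N = 7 (N = 3 + 4 = 7)
M(s) = 0 (M(s) = (0*s)*7 = 0*7 = 0)
m = 0 (m = 0 + 0 = 0)
G(z, P) = 7 + P (G(z, P) = P + 7 = 7 + P)
-98991/(37976 - G(27, (m*(-3))*2)) = -98991/(37976 - (7 + (0*(-3))*2)) = -98991/(37976 - (7 + 0*2)) = -98991/(37976 - (7 + 0)) = -98991/(37976 - 1*7) = -98991/(37976 - 7) = -98991/37969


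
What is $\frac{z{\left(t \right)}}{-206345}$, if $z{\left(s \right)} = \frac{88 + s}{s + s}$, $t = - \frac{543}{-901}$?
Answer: $- \frac{79831}{224090670} \approx -0.00035624$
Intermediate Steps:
$t = \frac{543}{901}$ ($t = - \frac{543 \left(-1\right)}{901} = \left(-1\right) \left(- \frac{543}{901}\right) = \frac{543}{901} \approx 0.60266$)
$z{\left(s \right)} = \frac{88 + s}{2 s}$
$\frac{z{\left(t \right)}}{-206345} = \frac{\frac{1}{2} \frac{1}{\frac{543}{901}} \left(88 + \frac{543}{901}\right)}{-206345} = \frac{1}{2} \cdot \frac{901}{543} \cdot \frac{79831}{901} \left(- \frac{1}{206345}\right) = \frac{79831}{1086} \left(- \frac{1}{206345}\right) = - \frac{79831}{224090670}$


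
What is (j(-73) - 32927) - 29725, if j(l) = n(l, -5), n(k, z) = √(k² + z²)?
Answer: -62652 + √5354 ≈ -62579.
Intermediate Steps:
j(l) = √(25 + l²) (j(l) = √(l² + (-5)²) = √(l² + 25) = √(25 + l²))
(j(-73) - 32927) - 29725 = (√(25 + (-73)²) - 32927) - 29725 = (√(25 + 5329) - 32927) - 29725 = (√5354 - 32927) - 29725 = (-32927 + √5354) - 29725 = -62652 + √5354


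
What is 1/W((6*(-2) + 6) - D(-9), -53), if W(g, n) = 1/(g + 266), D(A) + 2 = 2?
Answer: 260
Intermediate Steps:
D(A) = 0 (D(A) = -2 + 2 = 0)
W(g, n) = 1/(266 + g)
1/W((6*(-2) + 6) - D(-9), -53) = 1/(1/(266 + ((6*(-2) + 6) - 1*0))) = 1/(1/(266 + ((-12 + 6) + 0))) = 1/(1/(266 + (-6 + 0))) = 1/(1/(266 - 6)) = 1/(1/260) = 260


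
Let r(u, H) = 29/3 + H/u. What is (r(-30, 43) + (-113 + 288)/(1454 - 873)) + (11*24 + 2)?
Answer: 683591/2490 ≈ 274.53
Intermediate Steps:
r(u, H) = 29/3 + H/u (r(u, H) = 29*(⅓) + H/u = 29/3 + H/u)
(r(-30, 43) + (-113 + 288)/(1454 - 873)) + (11*24 + 2) = ((29/3 + 43/(-30)) + (-113 + 288)/(1454 - 873)) + (11*24 + 2) = ((29/3 + 43*(-1/30)) + 175/581) + (264 + 2) = ((29/3 - 43/30) + 175*(1/581)) + 266 = (247/30 + 25/83) + 266 = 21251/2490 + 266 = 683591/2490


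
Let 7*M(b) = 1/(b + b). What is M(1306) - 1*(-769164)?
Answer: 14063394577/18284 ≈ 7.6916e+5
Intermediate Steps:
M(b) = 1/(14*b) (M(b) = 1/(7*(b + b)) = 1/(7*((2*b))) = (1/(2*b))/7 = 1/(14*b))
M(1306) - 1*(-769164) = (1/14)/1306 - 1*(-769164) = (1/14)*(1/1306) + 769164 = 1/18284 + 769164 = 14063394577/18284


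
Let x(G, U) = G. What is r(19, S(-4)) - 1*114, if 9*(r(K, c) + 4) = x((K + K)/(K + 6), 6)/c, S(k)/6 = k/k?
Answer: -79631/675 ≈ -117.97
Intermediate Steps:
S(k) = 6 (S(k) = 6*(k/k) = 6*1 = 6)
r(K, c) = -4 + 2*K/(9*c*(6 + K)) (r(K, c) = -4 + (((K + K)/(K + 6))/c)/9 = -4 + (((2*K)/(6 + K))/c)/9 = -4 + ((2*K/(6 + K))/c)/9 = -4 + (2*K/(c*(6 + K)))/9 = -4 + 2*K/(9*c*(6 + K)))
r(19, S(-4)) - 1*114 = (2/9)*(19 - 18*6*(6 + 19))/(6*(6 + 19)) - 1*114 = (2/9)*(⅙)*(19 - 18*6*25)/25 - 114 = (2/9)*(⅙)*(1/25)*(19 - 2700) - 114 = (2/9)*(⅙)*(1/25)*(-2681) - 114 = -2681/675 - 114 = -79631/675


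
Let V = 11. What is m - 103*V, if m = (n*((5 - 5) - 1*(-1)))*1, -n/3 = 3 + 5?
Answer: -1157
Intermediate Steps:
n = -24 (n = -3*(3 + 5) = -3*8 = -24)
m = -24 (m = -24*((5 - 5) - 1*(-1))*1 = -24*(0 + 1)*1 = -24*1*1 = -24*1 = -24)
m - 103*V = -24 - 103*11 = -24 - 1133 = -1157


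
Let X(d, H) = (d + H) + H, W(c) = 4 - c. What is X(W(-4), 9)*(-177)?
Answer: -4602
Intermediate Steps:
X(d, H) = d + 2*H (X(d, H) = (H + d) + H = d + 2*H)
X(W(-4), 9)*(-177) = ((4 - 1*(-4)) + 2*9)*(-177) = ((4 + 4) + 18)*(-177) = (8 + 18)*(-177) = 26*(-177) = -4602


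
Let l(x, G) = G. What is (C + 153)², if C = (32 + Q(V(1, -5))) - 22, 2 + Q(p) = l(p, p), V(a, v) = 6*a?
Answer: 27889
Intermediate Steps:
Q(p) = -2 + p
C = 14 (C = (32 + (-2 + 6*1)) - 22 = (32 + (-2 + 6)) - 22 = (32 + 4) - 22 = 36 - 22 = 14)
(C + 153)² = (14 + 153)² = 167² = 27889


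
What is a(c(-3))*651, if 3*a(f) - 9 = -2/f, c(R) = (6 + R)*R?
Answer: 18011/9 ≈ 2001.2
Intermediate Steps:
c(R) = R*(6 + R)
a(f) = 3 - 2/(3*f) (a(f) = 3 + (-2/f)/3 = 3 - 2/(3*f))
a(c(-3))*651 = (3 - 2*(-1/(3*(6 - 3)))/3)*651 = (3 - 2/(3*((-3*3))))*651 = (3 - ⅔/(-9))*651 = (3 - ⅔*(-⅑))*651 = (3 + 2/27)*651 = (83/27)*651 = 18011/9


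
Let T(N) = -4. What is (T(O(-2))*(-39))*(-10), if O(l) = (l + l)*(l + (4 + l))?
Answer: -1560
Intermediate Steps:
O(l) = 2*l*(4 + 2*l) (O(l) = (2*l)*(4 + 2*l) = 2*l*(4 + 2*l))
(T(O(-2))*(-39))*(-10) = -4*(-39)*(-10) = 156*(-10) = -1560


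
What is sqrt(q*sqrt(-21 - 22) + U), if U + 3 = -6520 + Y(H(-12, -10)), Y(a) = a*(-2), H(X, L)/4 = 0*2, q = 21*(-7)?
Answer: sqrt(-6523 - 147*I*sqrt(43)) ≈ 5.9514 - 80.984*I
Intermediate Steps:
q = -147
H(X, L) = 0 (H(X, L) = 4*(0*2) = 4*0 = 0)
Y(a) = -2*a
U = -6523 (U = -3 + (-6520 - 2*0) = -3 + (-6520 + 0) = -3 - 6520 = -6523)
sqrt(q*sqrt(-21 - 22) + U) = sqrt(-147*sqrt(-21 - 22) - 6523) = sqrt(-147*I*sqrt(43) - 6523) = sqrt(-6523 - 147*I*sqrt(43))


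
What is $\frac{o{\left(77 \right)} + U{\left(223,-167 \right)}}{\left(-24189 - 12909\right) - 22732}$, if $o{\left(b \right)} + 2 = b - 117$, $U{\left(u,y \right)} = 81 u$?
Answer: $- \frac{18021}{59830} \approx -0.3012$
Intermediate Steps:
$o{\left(b \right)} = -119 + b$ ($o{\left(b \right)} = -2 + \left(b - 117\right) = -2 + \left(-117 + b\right) = -119 + b$)
$\frac{o{\left(77 \right)} + U{\left(223,-167 \right)}}{\left(-24189 - 12909\right) - 22732} = \frac{\left(-119 + 77\right) + 81 \cdot 223}{\left(-24189 - 12909\right) - 22732} = \frac{-42 + 18063}{\left(-24189 - 12909\right) - 22732} = \frac{18021}{-37098 - 22732} = \frac{18021}{-59830} = 18021 \left(- \frac{1}{59830}\right) = - \frac{18021}{59830}$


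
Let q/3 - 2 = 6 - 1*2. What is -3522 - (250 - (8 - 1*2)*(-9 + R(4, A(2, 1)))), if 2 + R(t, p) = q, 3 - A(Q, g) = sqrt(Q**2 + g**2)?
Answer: -3730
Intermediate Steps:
A(Q, g) = 3 - sqrt(Q**2 + g**2)
q = 18 (q = 6 + 3*(6 - 1*2) = 6 + 3*(6 - 2) = 6 + 3*4 = 6 + 12 = 18)
R(t, p) = 16 (R(t, p) = -2 + 18 = 16)
-3522 - (250 - (8 - 1*2)*(-9 + R(4, A(2, 1)))) = -3522 - (250 - (8 - 1*2)*(-9 + 16)) = -3522 - (250 - (8 - 2)*7) = -3522 - (250 - 6*7) = -3522 - (250 - 1*42) = -3522 - (250 - 42) = -3522 - 1*208 = -3522 - 208 = -3730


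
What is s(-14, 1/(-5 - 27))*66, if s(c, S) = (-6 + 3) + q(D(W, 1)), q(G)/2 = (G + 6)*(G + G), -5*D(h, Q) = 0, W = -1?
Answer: -198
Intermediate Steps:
D(h, Q) = 0 (D(h, Q) = -⅕*0 = 0)
q(G) = 4*G*(6 + G) (q(G) = 2*((G + 6)*(G + G)) = 2*((6 + G)*(2*G)) = 2*(2*G*(6 + G)) = 4*G*(6 + G))
s(c, S) = -3 (s(c, S) = (-6 + 3) + 4*0*(6 + 0) = -3 + 4*0*6 = -3 + 0 = -3)
s(-14, 1/(-5 - 27))*66 = -3*66 = -198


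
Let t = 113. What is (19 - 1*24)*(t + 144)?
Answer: -1285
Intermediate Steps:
(19 - 1*24)*(t + 144) = (19 - 1*24)*(113 + 144) = (19 - 24)*257 = -5*257 = -1285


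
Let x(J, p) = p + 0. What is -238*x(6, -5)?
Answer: 1190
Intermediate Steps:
x(J, p) = p
-238*x(6, -5) = -238*(-5) = 1190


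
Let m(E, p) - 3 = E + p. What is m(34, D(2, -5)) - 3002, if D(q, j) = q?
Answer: -2963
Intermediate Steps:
m(E, p) = 3 + E + p (m(E, p) = 3 + (E + p) = 3 + E + p)
m(34, D(2, -5)) - 3002 = (3 + 34 + 2) - 3002 = 39 - 3002 = -2963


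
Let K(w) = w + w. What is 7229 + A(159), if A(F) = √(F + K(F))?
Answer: 7229 + 3*√53 ≈ 7250.8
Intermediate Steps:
K(w) = 2*w
A(F) = √3*√F (A(F) = √(F + 2*F) = √(3*F) = √3*√F)
7229 + A(159) = 7229 + √3*√159 = 7229 + 3*√53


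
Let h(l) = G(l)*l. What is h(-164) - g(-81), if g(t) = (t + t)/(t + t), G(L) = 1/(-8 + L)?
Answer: -2/43 ≈ -0.046512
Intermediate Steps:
g(t) = 1 (g(t) = (2*t)/((2*t)) = (2*t)*(1/(2*t)) = 1)
h(l) = l/(-8 + l)
h(-164) - g(-81) = -164/(-8 - 164) - 1*1 = -164/(-172) - 1 = -164*(-1/172) - 1 = 41/43 - 1 = -2/43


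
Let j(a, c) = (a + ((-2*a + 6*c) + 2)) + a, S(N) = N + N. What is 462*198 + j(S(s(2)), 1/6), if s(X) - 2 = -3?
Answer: 91479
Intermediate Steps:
s(X) = -1 (s(X) = 2 - 3 = -1)
S(N) = 2*N
j(a, c) = 2 + 6*c (j(a, c) = (a + (2 - 2*a + 6*c)) + a = (2 - a + 6*c) + a = 2 + 6*c)
462*198 + j(S(s(2)), 1/6) = 462*198 + (2 + 6/6) = 91476 + (2 + 6*(⅙)) = 91476 + (2 + 1) = 91476 + 3 = 91479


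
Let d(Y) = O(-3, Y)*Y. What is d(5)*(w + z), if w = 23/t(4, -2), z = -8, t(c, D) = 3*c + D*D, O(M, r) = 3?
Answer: -1575/16 ≈ -98.438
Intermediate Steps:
d(Y) = 3*Y
t(c, D) = D² + 3*c (t(c, D) = 3*c + D² = D² + 3*c)
w = 23/16 (w = 23/((-2)² + 3*4) = 23/(4 + 12) = 23/16 ≈ 1.4375)
d(5)*(w + z) = (3*5)*(23/16 - 8) = 15*(-105/16) = -1575/16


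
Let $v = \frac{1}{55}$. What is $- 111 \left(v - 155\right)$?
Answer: $\frac{946164}{55} \approx 17203.0$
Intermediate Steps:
$v = \frac{1}{55} \approx 0.018182$
$- 111 \left(v - 155\right) = - 111 \left(\frac{1}{55} - 155\right) = \left(-111\right) \left(- \frac{8524}{55}\right) = \frac{946164}{55}$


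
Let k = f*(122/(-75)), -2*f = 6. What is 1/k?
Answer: 25/122 ≈ 0.20492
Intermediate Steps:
f = -3 (f = -½*6 = -3)
k = 122/25 (k = -366/(-75) = -366*(-1)/75 = -3*(-122/75) = 122/25 ≈ 4.8800)
1/k = 1/(122/25) = 25/122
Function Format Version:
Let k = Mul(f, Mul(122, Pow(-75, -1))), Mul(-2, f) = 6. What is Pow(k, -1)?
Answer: Rational(25, 122) ≈ 0.20492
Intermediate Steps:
f = -3 (f = Mul(Rational(-1, 2), 6) = -3)
k = Rational(122, 25) (k = Mul(-3, Mul(122, Pow(-75, -1))) = Mul(-3, Mul(122, Rational(-1, 75))) = Mul(-3, Rational(-122, 75)) = Rational(122, 25) ≈ 4.8800)
Pow(k, -1) = Pow(Rational(122, 25), -1) = Rational(25, 122)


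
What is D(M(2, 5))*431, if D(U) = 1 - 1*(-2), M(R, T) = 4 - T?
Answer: 1293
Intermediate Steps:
D(U) = 3 (D(U) = 1 + 2 = 3)
D(M(2, 5))*431 = 3*431 = 1293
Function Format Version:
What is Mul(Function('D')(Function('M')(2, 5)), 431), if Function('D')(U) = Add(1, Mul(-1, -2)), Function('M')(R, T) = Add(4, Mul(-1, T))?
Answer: 1293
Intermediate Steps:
Function('D')(U) = 3 (Function('D')(U) = Add(1, 2) = 3)
Mul(Function('D')(Function('M')(2, 5)), 431) = Mul(3, 431) = 1293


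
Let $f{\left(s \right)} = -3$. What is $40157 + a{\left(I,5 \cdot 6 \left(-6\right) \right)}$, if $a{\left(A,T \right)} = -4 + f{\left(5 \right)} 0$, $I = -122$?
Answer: $40153$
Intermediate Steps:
$a{\left(A,T \right)} = -4$ ($a{\left(A,T \right)} = -4 - 0 = -4 + 0 = -4$)
$40157 + a{\left(I,5 \cdot 6 \left(-6\right) \right)} = 40157 - 4 = 40153$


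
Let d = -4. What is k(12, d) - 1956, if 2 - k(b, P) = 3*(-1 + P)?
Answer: -1939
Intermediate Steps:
k(b, P) = 5 - 3*P (k(b, P) = 2 - 3*(-1 + P) = 2 - (-3 + 3*P) = 2 + (3 - 3*P) = 5 - 3*P)
k(12, d) - 1956 = (5 - 3*(-4)) - 1956 = (5 + 12) - 1956 = 17 - 1956 = -1939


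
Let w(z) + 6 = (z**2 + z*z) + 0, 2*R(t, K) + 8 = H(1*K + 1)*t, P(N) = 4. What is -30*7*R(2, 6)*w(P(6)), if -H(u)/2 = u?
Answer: 98280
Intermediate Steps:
H(u) = -2*u
R(t, K) = -4 + t*(-2 - 2*K)/2 (R(t, K) = -4 + ((-2*(1*K + 1))*t)/2 = -4 + ((-2*(K + 1))*t)/2 = -4 + ((-2*(1 + K))*t)/2 = -4 + ((-2 - 2*K)*t)/2 = -4 + (t*(-2 - 2*K))/2 = -4 + t*(-2 - 2*K)/2)
w(z) = -6 + 2*z**2 (w(z) = -6 + ((z**2 + z*z) + 0) = -6 + ((z**2 + z**2) + 0) = -6 + (2*z**2 + 0) = -6 + 2*z**2)
-30*7*R(2, 6)*w(P(6)) = -30*7*(-4 - 1*2*(1 + 6))*(-6 + 2*4**2) = -30*7*(-4 - 1*2*7)*(-6 + 2*16) = -30*7*(-4 - 14)*(-6 + 32) = -30*7*(-18)*26 = -(-3780)*26 = -30*(-3276) = 98280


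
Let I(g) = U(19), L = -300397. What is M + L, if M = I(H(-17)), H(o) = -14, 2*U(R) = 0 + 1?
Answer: -600793/2 ≈ -3.0040e+5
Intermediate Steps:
U(R) = 1/2 (U(R) = (0 + 1)/2 = (1/2)*1 = 1/2)
I(g) = 1/2
M = 1/2 ≈ 0.50000
M + L = 1/2 - 300397 = -600793/2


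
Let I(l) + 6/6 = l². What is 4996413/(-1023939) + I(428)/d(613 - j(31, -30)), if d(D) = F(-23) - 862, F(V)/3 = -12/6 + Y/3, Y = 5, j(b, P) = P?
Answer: -21320013584/98184373 ≈ -217.14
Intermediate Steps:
F(V) = -1 (F(V) = 3*(-12/6 + 5/3) = 3*(-12*⅙ + 5*(⅓)) = 3*(-2 + 5/3) = 3*(-⅓) = -1)
I(l) = -1 + l²
d(D) = -863 (d(D) = -1 - 862 = -863)
4996413/(-1023939) + I(428)/d(613 - j(31, -30)) = 4996413/(-1023939) + (-1 + 428²)/(-863) = 4996413*(-1/1023939) + (-1 + 183184)*(-1/863) = -555157/113771 + 183183*(-1/863) = -555157/113771 - 183183/863 = -21320013584/98184373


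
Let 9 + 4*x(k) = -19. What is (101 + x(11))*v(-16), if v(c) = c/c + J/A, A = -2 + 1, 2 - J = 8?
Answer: 658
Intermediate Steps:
J = -6 (J = 2 - 1*8 = 2 - 8 = -6)
x(k) = -7 (x(k) = -9/4 + (¼)*(-19) = -9/4 - 19/4 = -7)
A = -1
v(c) = 7 (v(c) = c/c - 6/(-1) = 1 - 6*(-1) = 1 + 6 = 7)
(101 + x(11))*v(-16) = (101 - 7)*7 = 94*7 = 658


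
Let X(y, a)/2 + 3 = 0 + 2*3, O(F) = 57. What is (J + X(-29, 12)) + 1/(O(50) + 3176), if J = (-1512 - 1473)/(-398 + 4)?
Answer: 17293711/1273802 ≈ 13.576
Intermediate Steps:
J = 2985/394 (J = -2985/(-394) = -2985*(-1/394) = 2985/394 ≈ 7.5761)
X(y, a) = 6 (X(y, a) = -6 + 2*(0 + 2*3) = -6 + 2*(0 + 6) = -6 + 2*6 = -6 + 12 = 6)
(J + X(-29, 12)) + 1/(O(50) + 3176) = (2985/394 + 6) + 1/(57 + 3176) = 5349/394 + 1/3233 = 17293711/1273802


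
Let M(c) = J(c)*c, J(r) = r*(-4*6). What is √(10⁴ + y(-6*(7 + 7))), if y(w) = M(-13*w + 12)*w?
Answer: 4*√153571441 ≈ 49570.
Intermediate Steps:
J(r) = -24*r (J(r) = r*(-24) = -24*r)
M(c) = -24*c² (M(c) = (-24*c)*c = -24*c²)
y(w) = -24*w*(12 - 13*w)² (y(w) = (-24*(-13*w + 12)²)*w = (-24*(12 - 13*w)²)*w = -24*w*(12 - 13*w)²)
√(10⁴ + y(-6*(7 + 7))) = √(10⁴ - 24*(-6*(7 + 7))*(-12 + 13*(-6*(7 + 7)))²) = √(10000 - 24*(-6*14)*(-12 + 13*(-6*14))²) = √(10000 - 24*(-84)*(-12 + 13*(-84))²) = √(10000 - 24*(-84)*(-12 - 1092)²) = √(10000 - 24*(-84)*(-1104)²) = √(10000 - 24*(-84)*1218816) = √(10000 + 2457133056) = √2457143056 = 4*√153571441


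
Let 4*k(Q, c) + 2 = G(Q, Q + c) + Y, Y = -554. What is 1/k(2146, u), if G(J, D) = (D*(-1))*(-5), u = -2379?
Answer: -4/1721 ≈ -0.0023242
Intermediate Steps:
G(J, D) = 5*D (G(J, D) = -D*(-5) = 5*D)
k(Q, c) = -139 + 5*Q/4 + 5*c/4 (k(Q, c) = -½ + (5*(Q + c) - 554)/4 = -½ + ((5*Q + 5*c) - 554)/4 = -½ + (-554 + 5*Q + 5*c)/4 = -½ + (-277/2 + 5*Q/4 + 5*c/4) = -139 + 5*Q/4 + 5*c/4)
1/k(2146, u) = 1/(-139 + (5/4)*2146 + (5/4)*(-2379)) = 1/(-139 + 5365/2 - 11895/4) = 1/(-1721/4) = -4/1721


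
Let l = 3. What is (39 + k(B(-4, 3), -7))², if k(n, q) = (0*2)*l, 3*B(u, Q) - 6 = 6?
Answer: 1521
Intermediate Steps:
B(u, Q) = 4 (B(u, Q) = 2 + (⅓)*6 = 2 + 2 = 4)
k(n, q) = 0 (k(n, q) = (0*2)*3 = 0*3 = 0)
(39 + k(B(-4, 3), -7))² = (39 + 0)² = 39² = 1521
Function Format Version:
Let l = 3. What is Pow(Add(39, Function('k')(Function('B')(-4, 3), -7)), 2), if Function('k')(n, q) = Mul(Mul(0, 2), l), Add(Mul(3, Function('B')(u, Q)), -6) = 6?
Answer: 1521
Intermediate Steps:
Function('B')(u, Q) = 4 (Function('B')(u, Q) = Add(2, Mul(Rational(1, 3), 6)) = Add(2, 2) = 4)
Function('k')(n, q) = 0 (Function('k')(n, q) = Mul(Mul(0, 2), 3) = Mul(0, 3) = 0)
Pow(Add(39, Function('k')(Function('B')(-4, 3), -7)), 2) = Pow(Add(39, 0), 2) = Pow(39, 2) = 1521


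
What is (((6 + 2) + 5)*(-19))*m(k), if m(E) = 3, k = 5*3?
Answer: -741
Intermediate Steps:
k = 15
(((6 + 2) + 5)*(-19))*m(k) = (((6 + 2) + 5)*(-19))*3 = ((8 + 5)*(-19))*3 = (13*(-19))*3 = -247*3 = -741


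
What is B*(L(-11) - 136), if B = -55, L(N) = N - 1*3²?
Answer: 8580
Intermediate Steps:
L(N) = -9 + N (L(N) = N - 1*9 = N - 9 = -9 + N)
B*(L(-11) - 136) = -55*((-9 - 11) - 136) = -55*(-20 - 136) = -55*(-156) = 8580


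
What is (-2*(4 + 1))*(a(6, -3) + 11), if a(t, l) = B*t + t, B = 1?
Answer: -230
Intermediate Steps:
a(t, l) = 2*t (a(t, l) = 1*t + t = t + t = 2*t)
(-2*(4 + 1))*(a(6, -3) + 11) = (-2*(4 + 1))*(2*6 + 11) = (-2*5)*(12 + 11) = -10*23 = -230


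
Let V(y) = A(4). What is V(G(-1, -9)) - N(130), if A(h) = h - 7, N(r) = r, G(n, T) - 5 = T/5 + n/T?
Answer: -133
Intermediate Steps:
G(n, T) = 5 + T/5 + n/T (G(n, T) = 5 + (T/5 + n/T) = 5 + T/5 + n/T)
A(h) = -7 + h
V(y) = -3 (V(y) = -7 + 4 = -3)
V(G(-1, -9)) - N(130) = -3 - 1*130 = -3 - 130 = -133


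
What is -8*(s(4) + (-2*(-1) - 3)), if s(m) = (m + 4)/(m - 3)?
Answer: -56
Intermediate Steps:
s(m) = (4 + m)/(-3 + m)
-8*(s(4) + (-2*(-1) - 3)) = -8*((4 + 4)/(-3 + 4) + (-2*(-1) - 3)) = -8*(8/1 + (2 - 3)) = -8*(1*8 - 1) = -8*(8 - 1) = -8*7 = -56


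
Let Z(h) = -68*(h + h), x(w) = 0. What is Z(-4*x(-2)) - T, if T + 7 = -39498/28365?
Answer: 79351/9455 ≈ 8.3925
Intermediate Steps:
Z(h) = -136*h
T = -79351/9455 (T = -7 - 39498/28365 = -7 - 39498*1/28365 = -7 - 13166/9455 = -79351/9455 ≈ -8.3925)
Z(-4*x(-2)) - T = -(-544)*0 - 1*(-79351/9455) = -136*0 + 79351/9455 = 0 + 79351/9455 = 79351/9455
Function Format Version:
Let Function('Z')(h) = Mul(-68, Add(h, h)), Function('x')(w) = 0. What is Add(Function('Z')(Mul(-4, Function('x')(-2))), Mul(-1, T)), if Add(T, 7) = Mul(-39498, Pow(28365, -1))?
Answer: Rational(79351, 9455) ≈ 8.3925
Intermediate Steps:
Function('Z')(h) = Mul(-136, h) (Function('Z')(h) = Mul(-68, Mul(2, h)) = Mul(-136, h))
T = Rational(-79351, 9455) (T = Add(-7, Mul(-39498, Pow(28365, -1))) = Add(-7, Mul(-39498, Rational(1, 28365))) = Add(-7, Rational(-13166, 9455)) = Rational(-79351, 9455) ≈ -8.3925)
Add(Function('Z')(Mul(-4, Function('x')(-2))), Mul(-1, T)) = Add(Mul(-136, Mul(-4, 0)), Mul(-1, Rational(-79351, 9455))) = Add(Mul(-136, 0), Rational(79351, 9455)) = Add(0, Rational(79351, 9455)) = Rational(79351, 9455)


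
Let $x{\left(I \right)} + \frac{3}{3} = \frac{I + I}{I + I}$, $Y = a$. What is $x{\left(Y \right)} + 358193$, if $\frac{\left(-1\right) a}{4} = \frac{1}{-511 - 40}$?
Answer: $358193$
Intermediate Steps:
$a = \frac{4}{551}$ ($a = - \frac{4}{-511 - 40} = - \frac{4}{-551} = \left(-4\right) \left(- \frac{1}{551}\right) = \frac{4}{551} \approx 0.0072595$)
$Y = \frac{4}{551} \approx 0.0072595$
$x{\left(I \right)} = 0$ ($x{\left(I \right)} = -1 + \frac{I + I}{I + I} = -1 + \frac{2 I}{2 I} = -1 + 2 I \frac{1}{2 I} = -1 + 1 = 0$)
$x{\left(Y \right)} + 358193 = 0 + 358193 = 358193$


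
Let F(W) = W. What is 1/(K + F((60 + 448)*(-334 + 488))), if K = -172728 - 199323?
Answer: -1/293819 ≈ -3.4035e-6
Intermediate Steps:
K = -372051
1/(K + F((60 + 448)*(-334 + 488))) = 1/(-372051 + (60 + 448)*(-334 + 488)) = 1/(-372051 + 508*154) = 1/(-372051 + 78232) = 1/(-293819) = -1/293819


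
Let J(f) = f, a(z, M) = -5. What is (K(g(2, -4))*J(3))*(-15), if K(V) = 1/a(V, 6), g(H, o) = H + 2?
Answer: 9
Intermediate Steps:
g(H, o) = 2 + H
K(V) = -⅕ (K(V) = 1/(-5) = -⅕)
(K(g(2, -4))*J(3))*(-15) = -⅕*3*(-15) = -⅗*(-15) = 9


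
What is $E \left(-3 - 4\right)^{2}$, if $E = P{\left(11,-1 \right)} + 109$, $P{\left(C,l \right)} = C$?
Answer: $5880$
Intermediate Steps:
$E = 120$ ($E = 11 + 109 = 120$)
$E \left(-3 - 4\right)^{2} = 120 \left(-3 - 4\right)^{2} = 120 \left(-7\right)^{2} = 120 \cdot 49 = 5880$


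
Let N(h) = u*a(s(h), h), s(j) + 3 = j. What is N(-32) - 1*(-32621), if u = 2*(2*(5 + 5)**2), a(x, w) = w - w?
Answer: 32621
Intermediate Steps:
s(j) = -3 + j
a(x, w) = 0
u = 400 (u = 2*(2*10**2) = 2*(2*100) = 2*200 = 400)
N(h) = 0 (N(h) = 400*0 = 0)
N(-32) - 1*(-32621) = 0 - 1*(-32621) = 0 + 32621 = 32621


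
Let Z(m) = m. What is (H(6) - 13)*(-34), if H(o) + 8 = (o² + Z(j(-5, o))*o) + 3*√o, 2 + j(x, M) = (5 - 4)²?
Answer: -306 - 102*√6 ≈ -555.85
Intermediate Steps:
j(x, M) = -1 (j(x, M) = -2 + (5 - 4)² = -2 + 1² = -2 + 1 = -1)
H(o) = -8 + o² - o + 3*√o (H(o) = -8 + ((o² - o) + 3*√o) = -8 + (o² - o + 3*√o) = -8 + o² - o + 3*√o)
(H(6) - 13)*(-34) = ((-8 + 6² - 1*6 + 3*√6) - 13)*(-34) = ((-8 + 36 - 6 + 3*√6) - 13)*(-34) = ((22 + 3*√6) - 13)*(-34) = (9 + 3*√6)*(-34) = -306 - 102*√6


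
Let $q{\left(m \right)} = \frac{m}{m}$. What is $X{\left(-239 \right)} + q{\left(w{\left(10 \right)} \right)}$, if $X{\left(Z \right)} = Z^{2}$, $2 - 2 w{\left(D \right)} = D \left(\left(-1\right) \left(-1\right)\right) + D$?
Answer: $57122$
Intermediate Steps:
$w{\left(D \right)} = 1 - D$ ($w{\left(D \right)} = 1 - \frac{D \left(\left(-1\right) \left(-1\right)\right) + D}{2} = 1 - \frac{D 1 + D}{2} = 1 - \frac{D + D}{2} = 1 - \frac{2 D}{2} = 1 - D$)
$q{\left(m \right)} = 1$
$X{\left(-239 \right)} + q{\left(w{\left(10 \right)} \right)} = \left(-239\right)^{2} + 1 = 57121 + 1 = 57122$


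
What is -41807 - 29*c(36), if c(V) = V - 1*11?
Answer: -42532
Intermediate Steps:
c(V) = -11 + V (c(V) = V - 11 = -11 + V)
-41807 - 29*c(36) = -41807 - 29*(-11 + 36) = -41807 - 29*25 = -41807 - 725 = -42532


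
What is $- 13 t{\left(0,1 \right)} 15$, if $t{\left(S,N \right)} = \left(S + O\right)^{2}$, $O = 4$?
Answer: $-3120$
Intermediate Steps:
$t{\left(S,N \right)} = \left(4 + S\right)^{2}$ ($t{\left(S,N \right)} = \left(S + 4\right)^{2} = \left(4 + S\right)^{2}$)
$- 13 t{\left(0,1 \right)} 15 = - 13 \left(4 + 0\right)^{2} \cdot 15 = - 13 \cdot 4^{2} \cdot 15 = \left(-13\right) 16 \cdot 15 = \left(-208\right) 15 = -3120$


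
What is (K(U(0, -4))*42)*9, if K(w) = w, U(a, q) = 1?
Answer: 378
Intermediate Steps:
(K(U(0, -4))*42)*9 = (1*42)*9 = 42*9 = 378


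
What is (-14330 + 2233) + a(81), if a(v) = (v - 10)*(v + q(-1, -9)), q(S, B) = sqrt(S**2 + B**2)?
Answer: -6346 + 71*sqrt(82) ≈ -5703.1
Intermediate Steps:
q(S, B) = sqrt(B**2 + S**2)
a(v) = (-10 + v)*(v + sqrt(82)) (a(v) = (v - 10)*(v + sqrt((-9)**2 + (-1)**2)) = (-10 + v)*(v + sqrt(81 + 1)) = (-10 + v)*(v + sqrt(82)))
(-14330 + 2233) + a(81) = (-14330 + 2233) + (81**2 - 10*81 - 10*sqrt(82) + 81*sqrt(82)) = -12097 + (6561 - 810 - 10*sqrt(82) + 81*sqrt(82)) = -12097 + (5751 + 71*sqrt(82)) = -6346 + 71*sqrt(82)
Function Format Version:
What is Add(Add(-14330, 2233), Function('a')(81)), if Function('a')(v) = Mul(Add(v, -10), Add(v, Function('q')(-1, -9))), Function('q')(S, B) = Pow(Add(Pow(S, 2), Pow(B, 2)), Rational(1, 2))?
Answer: Add(-6346, Mul(71, Pow(82, Rational(1, 2)))) ≈ -5703.1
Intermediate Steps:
Function('q')(S, B) = Pow(Add(Pow(B, 2), Pow(S, 2)), Rational(1, 2))
Function('a')(v) = Mul(Add(-10, v), Add(v, Pow(82, Rational(1, 2)))) (Function('a')(v) = Mul(Add(v, -10), Add(v, Pow(Add(Pow(-9, 2), Pow(-1, 2)), Rational(1, 2)))) = Mul(Add(-10, v), Add(v, Pow(Add(81, 1), Rational(1, 2)))) = Mul(Add(-10, v), Add(v, Pow(82, Rational(1, 2)))))
Add(Add(-14330, 2233), Function('a')(81)) = Add(Add(-14330, 2233), Add(Pow(81, 2), Mul(-10, 81), Mul(-10, Pow(82, Rational(1, 2))), Mul(81, Pow(82, Rational(1, 2))))) = Add(-12097, Add(6561, -810, Mul(-10, Pow(82, Rational(1, 2))), Mul(81, Pow(82, Rational(1, 2))))) = Add(-12097, Add(5751, Mul(71, Pow(82, Rational(1, 2))))) = Add(-6346, Mul(71, Pow(82, Rational(1, 2))))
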